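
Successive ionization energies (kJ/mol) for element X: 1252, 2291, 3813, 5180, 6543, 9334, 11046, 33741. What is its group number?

Look for the largest jump between consecutive ionization energies: IE8/IE7 ≈ 3.1, far larger than any earlier ratio.
That jump marks the point where a core electron is being removed. So the atom has 7 valence electrons.
A main-group element with 7 valence electrons is in group 17.

Group 17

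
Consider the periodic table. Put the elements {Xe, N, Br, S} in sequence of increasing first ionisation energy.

S < Br < Xe < N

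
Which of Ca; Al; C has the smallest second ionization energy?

Consider each +1 ion: Ca⁺ still has 1 valence electron; Al⁺ still has 2 valence electrons; C⁺ still has 3 valence electrons.
All are still removing valence electrons, so compare the +1 ions as you would atoms: IE_2 generally rises across a period (higher Z_eff) and falls down a group (larger shell), subject to the usual subshell exceptions.
Valence configurations: Ca⁺ [Ar]4s¹, Al⁺ [Ne]3s², C⁺ [He]2s²2p¹.
Approximate IE_2 values (kJ/mol): Ca 1145, Al 1817, C 2353.
So the second ionization energies run Ca < Al < C.

Ca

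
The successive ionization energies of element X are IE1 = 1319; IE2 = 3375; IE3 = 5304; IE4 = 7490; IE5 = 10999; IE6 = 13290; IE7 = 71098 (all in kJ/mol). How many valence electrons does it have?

Look for the largest jump between consecutive ionization energies: IE7/IE6 ≈ 5.3, far larger than any earlier ratio.
That jump marks the point where a core electron is being removed. So the atom has 6 valence electrons.

6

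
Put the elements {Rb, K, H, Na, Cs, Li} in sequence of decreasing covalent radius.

H is in period 1, group 1; Li is in period 2, group 1; Na is in period 3, group 1; K is in period 4, group 1; Rb is in period 5, group 1; Cs is in period 6, group 1.
Moving right in a period, electrons are added to the same shell under a stronger nuclear pull, so atoms get smaller; moving down, a new shell is opened and atoms get larger.
All are in group 1, so atomic radius increases down the group.
So from largest to smallest: Cs > Rb > K > Na > Li > H.

Cs, Rb, K, Na, Li, H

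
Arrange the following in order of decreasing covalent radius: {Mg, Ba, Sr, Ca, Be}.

Be is in period 2, group 2; Mg is in period 3, group 2; Ca is in period 4, group 2; Sr is in period 5, group 2; Ba is in period 6, group 2.
Radius decreases left→right (rising Z_eff, same n) and increases top→bottom (higher n).
All are in group 2, so atomic radius increases down the group.
So from largest to smallest: Ba > Sr > Ca > Mg > Be.

Ba > Sr > Ca > Mg > Be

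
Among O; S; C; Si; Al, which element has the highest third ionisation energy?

The third ionization energy removes an electron from the +2 ion. For each element: O²⁺ still has 4 valence electrons; S²⁺ still has 4 valence electrons; C²⁺ still has 2 valence electrons; Si²⁺ still has 2 valence electrons; Al²⁺ still has 1 valence electron.
All are still removing valence electrons, so compare the +2 ions as you would atoms: IE_3 generally rises across a period (higher Z_eff) and falls down a group (larger shell), subject to the usual subshell exceptions.
Valence configurations: O²⁺ [He]2s²2p², S²⁺ [Ne]3s²3p², C²⁺ [He]2s², Si²⁺ [Ne]3s², Al²⁺ [Ne]3s¹.
Approximate IE_3 values (kJ/mol): O 5300, S 3357, C 4620, Si 3232, Al 2745.
Overall IE_3 order: Al < Si < S < C < O.

O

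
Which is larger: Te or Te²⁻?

Forming Te²⁻ adds 2 electrons to Te. More electron–electron repulsion in the same shell, with unchanged nuclear charge, lets the cloud expand.
An anion is larger than its parent atom: Te²⁻ > Te.

Te²⁻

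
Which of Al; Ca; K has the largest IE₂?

K

Consider each +1 ion: Al⁺ still has 2 valence electrons; Ca⁺ still has 1 valence electron; K⁺ is the bare [Ar] core.
Breaking into a closed-shell core is much more expensive than removing a leftover valence electron — K has the largest IE_2 here.
Valence configurations: Al⁺ [Ne]3s², Ca⁺ [Ar]4s¹.
The numbers (kJ/mol): Al 1817, Ca 1145, K 3052.
Hence IE_2: Ca < Al < K.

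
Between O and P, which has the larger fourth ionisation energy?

IE_4 is the cost of taking one more electron from the +3 cation: O³⁺ still has 3 valence electrons; P³⁺ still has 2 valence electrons.
All are still removing valence electrons, so compare the +3 ions as you would atoms: IE_4 generally rises across a period (higher Z_eff) and falls down a group (larger shell), subject to the usual subshell exceptions.
Valence configurations: O³⁺ [He]2s²2p¹, P³⁺ [Ne]3s².
Tabulated IE_4 (kJ/mol): O 7469, P 4964.
So the fourth ionization energies run P < O.

O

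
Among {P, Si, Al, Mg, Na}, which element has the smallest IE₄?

After 3 electrons have been removed, what remains? P³⁺ still has 2 valence electrons; Si³⁺ still has 1 valence electron; Al³⁺ is the bare [Ne] core; Mg³⁺ is already 1 electron into the core; Na³⁺ is already 2 electrons into the core.
Core electrons are held far more tightly than valence electrons, so Na, Mg and Al top the IE_4 order.
Valence configurations: P³⁺ [Ne]3s², Si³⁺ [Ne]3s¹.
Approximate IE_4 values (kJ/mol): P 4964, Si 4356, Al 11577, Mg 10543, Na 9543.
Overall IE_4 order: Si < P < Na < Mg < Al.

Si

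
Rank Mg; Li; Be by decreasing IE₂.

Li, Be, Mg

Consider each +1 ion: Mg⁺ still has 1 valence electron; Li⁺ is the bare [He] core; Be⁺ still has 1 valence electron.
Pulling an electron out of a noble-gas core costs far more than removing a remaining valence electron, so Li sits at the high end of IE_2.
Valence configurations: Mg⁺ [Ne]3s¹, Be⁺ [He]2s¹.
The numbers (kJ/mol): Mg 1451, Li 7298, Be 1757.
Overall IE_2 order: Mg < Be < Li.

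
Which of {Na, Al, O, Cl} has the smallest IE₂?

After 1 electron has been removed, what remains? Na⁺ is the bare [Ne] core; Al⁺ still has 2 valence electrons; O⁺ still has 5 valence electrons; Cl⁺ still has 6 valence electrons.
Breaking into a closed-shell core is much more expensive than removing a leftover valence electron — Na has the largest IE_2 here.
Valence configurations: Al⁺ [Ne]3s², O⁺ [He]2s²2p³, Cl⁺ [Ne]3s²3p⁴.
The numbers (kJ/mol): Na 4562, Al 1817, O 3388, Cl 2298.
So the second ionization energies run Al < Cl < O < Na.

Al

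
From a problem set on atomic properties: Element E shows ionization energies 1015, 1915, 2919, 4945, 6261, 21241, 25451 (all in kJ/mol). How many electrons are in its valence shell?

5

Look for the largest jump between consecutive ionization energies: IE6/IE5 ≈ 3.4, far larger than any earlier ratio.
That jump marks the point where a core electron is being removed. So the atom has 5 valence electrons.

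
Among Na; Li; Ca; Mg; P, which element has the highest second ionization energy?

Li

The second ionization energy removes an electron from the +1 ion. For each element: Na⁺ is the bare [Ne] core; Li⁺ is the bare [He] core; Ca⁺ still has 1 valence electron; Mg⁺ still has 1 valence electron; P⁺ still has 4 valence electrons.
Pulling an electron out of a noble-gas core costs far more than removing a remaining valence electron, so Na and Li sit at the high end of IE_2.
Valence configurations: Ca⁺ [Ar]4s¹, Mg⁺ [Ne]3s¹, P⁺ [Ne]3s²3p².
Approximate IE_2 values (kJ/mol): Na 4562, Li 7298, Ca 1145, Mg 1451, P 1907.
So the second ionization energies run Ca < Mg < P < Na < Li.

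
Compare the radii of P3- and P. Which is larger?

P3-

Forming P3- adds 3 electrons to P. More electron–electron repulsion in the same shell, with unchanged nuclear charge, lets the cloud expand.
An anion is larger than its parent atom: P3- > P.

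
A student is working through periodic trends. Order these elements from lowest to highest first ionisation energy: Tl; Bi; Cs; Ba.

Cs is in period 6, group 1; Ba is in period 6, group 2; Tl is in period 6, group 13; Bi is in period 6, group 15.
Across a period the outer electron is held more tightly (higher IE₁); down a group it sits in a higher shell, more shielded, and comes off more easily.
All lie in period 6, so first ionization energy increases left to right.
So from lowest to highest: Cs < Ba < Tl < Bi.

Cs, Ba, Tl, Bi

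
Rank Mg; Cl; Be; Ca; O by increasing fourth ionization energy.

Cl < Ca < O < Mg < Be

IE_4 is the cost of taking one more electron from the +3 cation: Mg³⁺ is already 1 electron into the core; Cl³⁺ still has 4 valence electrons; Be³⁺ is already 1 electron into the core; Ca³⁺ is already 1 electron into the core; O³⁺ still has 3 valence electrons.
Usually core removal costs more than valence removal, but here the competition is close: a tightly held n=2 valence electron can cost more to remove than an n=3 core electron, so the actual values have to decide it.
Valence configurations: Cl³⁺ [Ne]3s²3p², O³⁺ [He]2s²2p¹.
The numbers (kJ/mol): Mg 10543, Cl 5159, Be 21007, Ca 6491, O 7469.
Overall IE_4 order: Cl < Ca < O < Mg < Be.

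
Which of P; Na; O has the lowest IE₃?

P

After 2 electrons have been removed, what remains? P²⁺ still has 3 valence electrons; Na²⁺ is already 1 electron into the core; O²⁺ still has 4 valence electrons.
Core electrons are held far more tightly than valence electrons, so Na tops the IE_3 order.
Valence configurations: P²⁺ [Ne]3s²3p¹, O²⁺ [He]2s²2p².
Tabulated IE_3 (kJ/mol): P 2914, Na 6910, O 5300.
So the third ionization energies run P < O < Na.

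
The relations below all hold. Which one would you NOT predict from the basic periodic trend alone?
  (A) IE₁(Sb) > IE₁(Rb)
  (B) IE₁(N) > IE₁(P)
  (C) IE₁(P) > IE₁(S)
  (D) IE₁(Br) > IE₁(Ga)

(C)

The general trend: first ionisation energy increases across a period and decreases down a group.
(A) Sb (period 5, group 15) vs Rb (period 5, group 1): the stated order agrees with the simple trend.
(B) N (period 2, group 15) vs P (period 3, group 15): the stated order agrees with the simple trend.
(C) P (period 3, group 15) vs S (period 3, group 16): the stated order contradicts the simple trend.
(D) Br (period 4, group 17) vs Ga (period 4, group 13): the stated order agrees with the simple trend.
The exception is (C): S (3p⁴) ionizes more easily than half-filled P (3p³) because the paired 3p electron in S is pushed out by e⁻–e⁻ repulsion.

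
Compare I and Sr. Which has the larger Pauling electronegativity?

Sr is in period 5, group 2; I is in period 5, group 17.
EN rises left→right (higher Z_eff, smaller atoms) and falls top→bottom (larger, more shielded atoms).
All lie in period 5, so electronegativity increases left to right.
So I has the larger Pauling electronegativity (I > Sr).

I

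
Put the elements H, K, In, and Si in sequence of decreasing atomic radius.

K > In > Si > H

Across a period the added protons contract the valence shell; down a group each new principal shell makes the atom larger.
These span different periods and groups, so the two trends combine.
Si > H: period and group pull opposite ways; the down-group shift dominates (116 vs 32 pm).
In > Si: both effects reinforce here, so In is clearly the larger of the two.
K > In: the two effects oppose for this pair; the across-period effect wins (196 vs 142 pm).
For reference (pm): H 32, Si 116, K 196, In 142.
So from largest to smallest: K > In > Si > H.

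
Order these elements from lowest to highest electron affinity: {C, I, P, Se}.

P < C < Se < I

C is in period 2, group 14; P is in period 3, group 15; Se is in period 4, group 16; I is in period 5, group 17.
Electron affinity generally becomes more exothermic across a period toward the halogens and less exothermic down a group.
A diagonal step moves right (one effect) and down (the opposite effect) at once.
C > P: period and group pull opposite ways; the down-group shift dominates (122 vs 72 kJ/mol).
Se > C: period and group pull opposite ways; the across-period shift dominates (195 vs 122 kJ/mol).
I > Se: period and group pull opposite ways; the across-period shift dominates (295 vs 195 kJ/mol).
Approximate values (kJ/mol): C 122, P 72, Se 195, I 295.
So from lowest to highest: P < C < Se < I.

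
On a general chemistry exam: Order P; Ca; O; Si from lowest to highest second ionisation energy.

The second ionization energy removes an electron from the +1 ion. For each element: P⁺ still has 4 valence electrons; Ca⁺ still has 1 valence electron; O⁺ still has 5 valence electrons; Si⁺ still has 3 valence electrons.
All are still removing valence electrons, so compare the +1 ions as you would atoms: IE_2 generally rises across a period (higher Z_eff) and falls down a group (larger shell), subject to the usual subshell exceptions.
Valence configurations: P⁺ [Ne]3s²3p², Ca⁺ [Ar]4s¹, O⁺ [He]2s²2p³, Si⁺ [Ne]3s²3p¹.
Tabulated IE_2 (kJ/mol): P 1907, Ca 1145, O 3388, Si 1577.
Overall IE_2 order: Ca < Si < P < O.

Ca < Si < P < O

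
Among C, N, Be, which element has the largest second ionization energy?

N

The second ionization energy removes an electron from the +1 ion. For each element: C⁺ still has 3 valence electrons; N⁺ still has 4 valence electrons; Be⁺ still has 1 valence electron.
All are still removing valence electrons, so compare the +1 ions as you would atoms: IE_2 generally rises across a period (higher Z_eff) and falls down a group (larger shell), subject to the usual subshell exceptions.
Valence configurations: C⁺ [He]2s²2p¹, N⁺ [He]2s²2p², Be⁺ [He]2s¹.
Tabulated IE_2 (kJ/mol): C 2353, N 2856, Be 1757.
Overall IE_2 order: Be < C < N.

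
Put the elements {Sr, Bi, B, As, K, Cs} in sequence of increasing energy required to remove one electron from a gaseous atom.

B is in period 2, group 13; K is in period 4, group 1; As is in period 4, group 15; Sr is in period 5, group 2; Cs is in period 6, group 1; Bi is in period 6, group 15.
IE₁ increases left→right with effective nuclear charge and decreases top→bottom as the valence shell moves farther out.
Neither a single period nor a single group — weigh both effects.
K > Cs: K sits above Cs in group 1, so the down-group effect alone puts K higher.
Sr > K: the two effects oppose for this pair; the across-period effect wins (550 vs 419 kJ/mol).
Bi > Sr: the two effects oppose for this pair; the across-period effect wins (703 vs 550 kJ/mol).
B > Bi: the two effects oppose for this pair; the down-group effect wins (801 vs 703 kJ/mol).
As > B: the two effects oppose for this pair; the across-period effect wins (947 vs 801 kJ/mol).
Tabulated first ionization energy (kJ/mol): B 801, K 419, As 947, Sr 550, Cs 376, Bi 703.
So from lowest to highest: Cs < K < Sr < Bi < B < As.

Cs < K < Sr < Bi < B < As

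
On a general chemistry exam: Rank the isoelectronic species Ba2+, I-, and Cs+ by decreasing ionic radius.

All of these have 54 electrons, so size is governed by nuclear charge alone: the more protons, the stronger the pull on the same electron cloud, and the smaller the ion.
Nuclear charges: Ba2+ (Z=56), Cs+ (Z=55), I- (Z=53).
Largest to smallest: I- > Cs+ > Ba2+.

I-, Cs+, Ba2+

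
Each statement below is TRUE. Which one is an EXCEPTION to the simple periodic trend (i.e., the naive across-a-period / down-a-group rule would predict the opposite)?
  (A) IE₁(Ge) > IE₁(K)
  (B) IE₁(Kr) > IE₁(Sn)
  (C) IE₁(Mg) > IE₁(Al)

(C)

The general trend: first ionization energy increases across a period and decreases down a group.
(A) Ge (period 4, group 14) vs K (period 4, group 1): the stated order agrees with the simple trend.
(B) Kr (period 4, group 18) vs Sn (period 5, group 14): the stated order agrees with the simple trend.
(C) Mg (period 3, group 2) vs Al (period 3, group 13): the stated order contradicts the simple trend.
The exception is (C): Al's single 3p electron is easier to remove than one from Mg's filled 3s².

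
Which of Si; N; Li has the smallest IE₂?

Si

The second ionization energy removes an electron from the +1 ion. For each element: Si⁺ still has 3 valence electrons; N⁺ still has 4 valence electrons; Li⁺ is the bare [He] core.
Core electrons are held far more tightly than valence electrons, so Li tops the IE_2 order.
Valence configurations: Si⁺ [Ne]3s²3p¹, N⁺ [He]2s²2p².
The numbers (kJ/mol): Si 1577, N 2856, Li 7298.
So the second ionization energies run Si < N < Li.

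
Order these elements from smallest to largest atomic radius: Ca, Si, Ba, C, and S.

C is in period 2, group 14; Si is in period 3, group 14; S is in period 3, group 16; Ca is in period 4, group 2; Ba is in period 6, group 2.
Moving right in a period, electrons are added to the same shell under a stronger nuclear pull, so atoms get smaller; moving down, a new shell is opened and atoms get larger.
Here both period and group differ, so the two effects have to be weighed against each other.
S > C: period and group pull opposite ways; the down-group shift dominates (103 vs 75 pm).
Si > S: both are in period 3; the period trend gives Si the larger value.
Ca > Si: both effects reinforce here, so Ca is clearly the larger of the two.
Ba > Ca: Ba sits below Ca in group 2, so the down-group effect alone puts Ba larger.
For reference (pm): C 75, Si 116, S 103, Ca 171, Ba 196.
So from smallest to largest: C < S < Si < Ca < Ba.

C < S < Si < Ca < Ba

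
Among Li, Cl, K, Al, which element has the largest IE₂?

Li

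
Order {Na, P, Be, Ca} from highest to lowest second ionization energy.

Na > P > Be > Ca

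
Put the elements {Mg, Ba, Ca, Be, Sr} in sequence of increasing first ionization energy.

Across a period the outer electron is held more tightly (higher IE₁); down a group it sits in a higher shell, more shielded, and comes off more easily.
All are in group 2, so first ionization energy increases up the group.
So from lowest to highest: Ba < Sr < Ca < Mg < Be.

Ba < Sr < Ca < Mg < Be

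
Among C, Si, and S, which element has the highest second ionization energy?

C

IE_2 is the cost of taking one more electron from the +1 cation: C⁺ still has 3 valence electrons; Si⁺ still has 3 valence electrons; S⁺ still has 5 valence electrons.
All are still removing valence electrons, so compare the +1 ions as you would atoms: IE_2 generally rises across a period (higher Z_eff) and falls down a group (larger shell), subject to the usual subshell exceptions.
Valence configurations: C⁺ [He]2s²2p¹, Si⁺ [Ne]3s²3p¹, S⁺ [Ne]3s²3p³.
The numbers (kJ/mol): C 2353, Si 1577, S 2252.
So the second ionization energies run Si < S < C.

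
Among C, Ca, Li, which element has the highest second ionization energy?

After 1 electron has been removed, what remains? C⁺ still has 3 valence electrons; Ca⁺ still has 1 valence electron; Li⁺ is the bare [He] core.
Breaking into a closed-shell core is much more expensive than removing a leftover valence electron — Li has the largest IE_2 here.
Valence configurations: C⁺ [He]2s²2p¹, Ca⁺ [Ar]4s¹.
Tabulated IE_2 (kJ/mol): C 2353, Ca 1145, Li 7298.
So the second ionization energies run Ca < C < Li.

Li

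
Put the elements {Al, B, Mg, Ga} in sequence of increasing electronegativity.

Mg, Al, Ga, B

B is in period 2, group 13; Mg is in period 3, group 2; Al is in period 3, group 13; Ga is in period 4, group 13.
EN rises left→right (higher Z_eff, smaller atoms) and falls top→bottom (larger, more shielded atoms).
Neither a single period nor a single group — weigh both effects.
Al > Mg: both are in period 3; the period trend gives Al the larger value.
Ga > Al: this pair runs against the simple trend — see the exception note.
B > Ga: B sits above Ga in group 13, so the down-group effect alone puts B higher.
Note the exception: Ga has a higher electronegativity than Al, contrary to the simple trend — poor shielding by filled d (and f) subshells raises the heavier element's effective nuclear charge more than the simple down-group trend predicts.
Tabulated electronegativity (Pauling): B 2.04, Mg 1.31, Al 1.61, Ga 1.81.
So from lowest to highest: Mg < Al < Ga < B.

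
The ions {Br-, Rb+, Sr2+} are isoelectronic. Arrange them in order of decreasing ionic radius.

Br- > Rb+ > Sr2+

All of these have 36 electrons, so size is governed by nuclear charge alone: the more protons, the stronger the pull on the same electron cloud, and the smaller the ion.
Nuclear charges: Sr2+ (Z=38), Rb+ (Z=37), Br- (Z=35).
Largest to smallest: Br- > Rb+ > Sr2+.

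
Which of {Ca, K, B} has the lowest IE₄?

K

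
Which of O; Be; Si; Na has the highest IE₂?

Na

The second ionization energy removes an electron from the +1 ion. For each element: O⁺ still has 5 valence electrons; Be⁺ still has 1 valence electron; Si⁺ still has 3 valence electrons; Na⁺ is the bare [Ne] core.
Breaking into a closed-shell core is much more expensive than removing a leftover valence electron — Na has the largest IE_2 here.
Valence configurations: O⁺ [He]2s²2p³, Be⁺ [He]2s¹, Si⁺ [Ne]3s²3p¹.
The numbers (kJ/mol): O 3388, Be 1757, Si 1577, Na 4562.
Putting it together, IE_2: Si < Be < O < Na.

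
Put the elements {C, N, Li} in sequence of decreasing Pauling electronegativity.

Li is in period 2, group 1; C is in period 2, group 14; N is in period 2, group 15.
Smaller atoms with higher effective nuclear charge are more electronegative.
All lie in period 2, so electronegativity increases left to right.
So from highest to lowest: N > C > Li.

N > C > Li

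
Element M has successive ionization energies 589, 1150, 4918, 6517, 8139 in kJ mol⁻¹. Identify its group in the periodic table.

Group 2

Look for the largest jump between consecutive ionization energies: IE3/IE2 ≈ 4.3, far larger than any earlier ratio.
That jump marks the point where a core electron is being removed. So the atom has 2 valence electrons.
A main-group element with 2 valence electrons is in group 2.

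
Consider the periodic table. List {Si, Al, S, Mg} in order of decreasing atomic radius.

Moving right in a period, electrons are added to the same shell under a stronger nuclear pull, so atoms get smaller; moving down, a new shell is opened and atoms get larger.
All lie in period 3, so atomic radius increases right to left.
So from largest to smallest: Mg > Al > Si > S.

Mg > Al > Si > S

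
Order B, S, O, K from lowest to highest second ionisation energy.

IE_2 is the cost of taking one more electron from the +1 cation: B⁺ still has 2 valence electrons; S⁺ still has 5 valence electrons; O⁺ still has 5 valence electrons; K⁺ is the bare [Ar] core.
Usually core removal costs more than valence removal, but here the competition is close: a tightly held n=2 valence electron can cost more to remove than an n=3 core electron, so the actual values have to decide it.
Valence configurations: B⁺ [He]2s², S⁺ [Ne]3s²3p³, O⁺ [He]2s²2p³.
The numbers (kJ/mol): B 2427, S 2252, O 3388, K 3052.
Putting it together, IE_2: S < B < K < O.

S, B, K, O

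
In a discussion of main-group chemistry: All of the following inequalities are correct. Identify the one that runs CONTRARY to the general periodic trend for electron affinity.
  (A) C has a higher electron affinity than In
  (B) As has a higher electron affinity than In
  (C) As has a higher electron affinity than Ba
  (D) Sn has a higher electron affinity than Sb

The general trend: electron affinity increases across a period and decreases down a group.
(A) C (period 2, group 14) vs In (period 5, group 13): the stated order agrees with the simple trend.
(B) As (period 4, group 15) vs In (period 5, group 13): the stated order agrees with the simple trend.
(C) As (period 4, group 15) vs Ba (period 6, group 2): the stated order agrees with the simple trend.
(D) Sn (period 5, group 14) vs Sb (period 5, group 15): the stated order contradicts the simple trend.
The exception is (D): adding an electron to Sb's half-filled 5p³ is unfavourable, so Sn has the more exothermic EA.

(D)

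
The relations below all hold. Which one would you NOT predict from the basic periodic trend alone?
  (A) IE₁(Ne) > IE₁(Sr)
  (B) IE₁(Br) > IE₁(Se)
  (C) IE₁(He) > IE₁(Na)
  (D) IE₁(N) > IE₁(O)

(D)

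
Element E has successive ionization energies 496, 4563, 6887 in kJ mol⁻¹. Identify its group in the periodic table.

Group 1

Look for the largest jump between consecutive ionization energies: IE2/IE1 ≈ 9.2, far larger than any earlier ratio.
That jump marks the point where a core electron is being removed. So the atom has 1 valence electron.
A main-group element with 1 valence electron is in group 1.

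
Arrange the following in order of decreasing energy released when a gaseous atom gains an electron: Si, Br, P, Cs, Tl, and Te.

Atoms with high Z_eff and room in the valence shell (especially the halogens) have the most exothermic electron affinities.
These span different periods and groups, so the two trends combine.
Cs > Tl: this pair runs against the simple trend — see the exception note.
P > Cs: both effects reinforce here, so P is clearly the higher of the two.
Si > P: this pair runs against the simple trend — see the exception note.
Te > Si: period and group pull opposite ways; the across-period shift dominates (190 vs 134 kJ/mol).
Br > Te: both effects reinforce here, so Br is clearly the higher of the two.
Note the exception: Cs has a higher electron affinity than Tl, contrary to the simple trend — Tl's ns²np¹ configuration gives only a small electron affinity — the sparsely filled np subshell binds an added electron weakly.
Note the exception: Si has a higher electron affinity than P, contrary to the simple trend — adding an electron to P's half-filled 3p³ is unfavourable, so Si (3p²) has the more exothermic EA.
Tabulated electron affinity (kJ/mol): Si 134, P 72, Br 325, Te 190, Cs 46, Tl 19.
So from highest to lowest: Br > Te > Si > P > Cs > Tl.

Br > Te > Si > P > Cs > Tl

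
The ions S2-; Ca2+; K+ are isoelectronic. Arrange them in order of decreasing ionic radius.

S2-, K+, Ca2+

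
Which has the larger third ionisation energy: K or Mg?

Mg

Consider each +2 ion: K²⁺ is already 1 electron into the core; Mg²⁺ is the bare [Ne] core.
All of these are removing an electron from a noble-gas core or deeper; the smaller core (lower principal quantum number) is held far more tightly, and within a period the higher nuclear charge binds the same core more tightly.
The numbers (kJ/mol): K 4420, Mg 7733.
So the third ionization energies run K < Mg.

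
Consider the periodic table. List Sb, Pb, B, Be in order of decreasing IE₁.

IE₁ increases left→right with effective nuclear charge and decreases top→bottom as the valence shell moves farther out.
These span different periods and groups, so the two trends combine.
B > Pb: the two effects oppose for this pair; the down-group effect wins (801 vs 716 kJ/mol).
Sb > B: the two effects oppose for this pair; the across-period effect wins (831 vs 801 kJ/mol).
Be > Sb: the two effects oppose for this pair; the down-group effect wins (900 vs 831 kJ/mol).
Note the exception: Be has a higher first ionization energy than B, contrary to the simple trend — removing B's lone 2p electron is easier than breaking Be's filled 2s².
For reference (kJ/mol): Be 900, B 801, Sb 831, Pb 716.
So from highest to lowest: Be > Sb > B > Pb.

Be > Sb > B > Pb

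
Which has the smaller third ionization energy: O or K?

K

Consider each +2 ion: O²⁺ still has 4 valence electrons; K²⁺ is already 1 electron into the core.
Usually core removal costs more than valence removal, but here the competition is close: a tightly held n=2 valence electron can cost more to remove than an n=3 core electron, so the actual values have to decide it.
The numbers (kJ/mol): O 5300, K 4420.
Overall IE_3 order: K < O.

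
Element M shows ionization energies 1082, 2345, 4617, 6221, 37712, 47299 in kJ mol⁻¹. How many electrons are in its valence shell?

Look for the largest jump between consecutive ionization energies: IE5/IE4 ≈ 6.1, far larger than any earlier ratio.
That jump marks the point where a core electron is being removed. So the atom has 4 valence electrons.

4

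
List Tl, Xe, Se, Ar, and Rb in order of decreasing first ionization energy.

Ar is in period 3, group 18; Se is in period 4, group 16; Rb is in period 5, group 1; Xe is in period 5, group 18; Tl is in period 6, group 13.
Across a period the outer electron is held more tightly (higher IE₁); down a group it sits in a higher shell, more shielded, and comes off more easily.
Here both period and group differ, so the two effects have to be weighed against each other.
Tl > Rb: period and group pull opposite ways; the across-period shift dominates (589 vs 403 kJ/mol).
Se > Tl: relative to Tl, both the across-period and down-group shifts push Se's first ionization energy up.
Xe > Se: the two effects oppose for this pair; the across-period effect wins (1170 vs 941 kJ/mol).
Ar > Xe: they share group 18; the group trend gives Ar the larger value.
For reference (kJ/mol): Ar 1521, Se 941, Rb 403, Xe 1170, Tl 589.
So from highest to lowest: Ar > Xe > Se > Tl > Rb.

Ar > Xe > Se > Tl > Rb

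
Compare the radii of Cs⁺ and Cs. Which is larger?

Forming Cs⁺ removes 1 electron from Cs. Fewer electrons for the same nuclear charge means less shielding and a higher Z_eff on the remaining electrons, and for main-group metals the entire outer shell is lost.
A cation is smaller than its parent atom: Cs⁺ < Cs.

Cs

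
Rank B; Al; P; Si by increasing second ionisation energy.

Si < Al < P < B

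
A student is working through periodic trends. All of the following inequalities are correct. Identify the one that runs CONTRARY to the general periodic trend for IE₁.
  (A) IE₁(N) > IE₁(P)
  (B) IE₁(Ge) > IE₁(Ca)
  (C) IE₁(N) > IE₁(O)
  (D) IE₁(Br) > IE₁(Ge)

(C)

The general trend: IE₁ increases across a period and decreases down a group.
(A) N (period 2, group 15) vs P (period 3, group 15): the stated order agrees with the simple trend.
(B) Ge (period 4, group 14) vs Ca (period 4, group 2): the stated order agrees with the simple trend.
(C) N (period 2, group 15) vs O (period 2, group 16): the stated order contradicts the simple trend.
(D) Br (period 4, group 17) vs Ge (period 4, group 14): the stated order agrees with the simple trend.
The exception is (C): pairing an electron in O's 2p⁴ costs repulsion energy, so O ionizes more easily than half-filled N (2p³).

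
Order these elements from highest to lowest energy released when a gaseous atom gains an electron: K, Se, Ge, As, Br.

Br, Se, Ge, As, K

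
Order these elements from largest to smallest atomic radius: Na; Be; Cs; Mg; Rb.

Atomic radius shrinks across a period as nuclear charge pulls the same shell inward, and grows down a group as new shells are added.
Neither a single period nor a single group — weigh both effects.
Mg > Be: they share group 2; the group trend gives Mg the larger value.
Na > Mg: both are in period 3; the period trend gives Na the larger value.
Rb > Na: Rb sits below Na in group 1, so the down-group effect alone puts Rb larger.
Cs > Rb: Cs sits below Rb in group 1, so the down-group effect alone puts Cs larger.
For reference (pm): Be 102, Na 155, Mg 139, Rb 210, Cs 232.
So from largest to smallest: Cs > Rb > Na > Mg > Be.

Cs > Rb > Na > Mg > Be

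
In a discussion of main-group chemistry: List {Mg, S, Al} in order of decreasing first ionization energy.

S > Mg > Al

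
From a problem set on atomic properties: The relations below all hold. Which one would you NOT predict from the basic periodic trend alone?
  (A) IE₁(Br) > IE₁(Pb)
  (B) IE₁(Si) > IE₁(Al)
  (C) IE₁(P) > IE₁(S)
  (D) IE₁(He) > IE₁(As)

(C)

The general trend: IE₁ increases across a period and decreases down a group.
(A) Br (period 4, group 17) vs Pb (period 6, group 14): the stated order agrees with the simple trend.
(B) Si (period 3, group 14) vs Al (period 3, group 13): the stated order agrees with the simple trend.
(C) P (period 3, group 15) vs S (period 3, group 16): the stated order contradicts the simple trend.
(D) He (period 1, group 18) vs As (period 4, group 15): the stated order agrees with the simple trend.
The exception is (C): S (3p⁴) ionizes more easily than half-filled P (3p³) because the paired 3p electron in S is pushed out by e⁻–e⁻ repulsion.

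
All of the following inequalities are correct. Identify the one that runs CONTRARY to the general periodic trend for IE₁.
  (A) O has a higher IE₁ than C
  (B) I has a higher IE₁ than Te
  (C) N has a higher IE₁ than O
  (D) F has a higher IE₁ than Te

(C)

The general trend: IE₁ increases across a period and decreases down a group.
(A) O (period 2, group 16) vs C (period 2, group 14): the stated order agrees with the simple trend.
(B) I (period 5, group 17) vs Te (period 5, group 16): the stated order agrees with the simple trend.
(C) N (period 2, group 15) vs O (period 2, group 16): the stated order contradicts the simple trend.
(D) F (period 2, group 17) vs Te (period 5, group 16): the stated order agrees with the simple trend.
The exception is (C): pairing an electron in O's 2p⁴ costs repulsion energy, so O ionizes more easily than half-filled N (2p³).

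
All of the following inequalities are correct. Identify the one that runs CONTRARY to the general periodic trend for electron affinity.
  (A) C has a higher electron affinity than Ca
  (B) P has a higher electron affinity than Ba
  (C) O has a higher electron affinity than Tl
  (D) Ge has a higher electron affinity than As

(D)

The general trend: electron affinity increases across a period and decreases down a group.
(A) C (period 2, group 14) vs Ca (period 4, group 2): the stated order agrees with the simple trend.
(B) P (period 3, group 15) vs Ba (period 6, group 2): the stated order agrees with the simple trend.
(C) O (period 2, group 16) vs Tl (period 6, group 13): the stated order agrees with the simple trend.
(D) Ge (period 4, group 14) vs As (period 4, group 15): the stated order contradicts the simple trend.
The exception is (D): adding an electron to As's half-filled 4p³ is unfavourable, so Ge (4p²) has the more exothermic EA.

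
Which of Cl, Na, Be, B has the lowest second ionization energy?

Be

The second ionization energy removes an electron from the +1 ion. For each element: Cl⁺ still has 6 valence electrons; Na⁺ is the bare [Ne] core; Be⁺ still has 1 valence electron; B⁺ still has 2 valence electrons.
Breaking into a closed-shell core is much more expensive than removing a leftover valence electron — Na has the largest IE_2 here.
Valence configurations: Cl⁺ [Ne]3s²3p⁴, Be⁺ [He]2s¹, B⁺ [He]2s².
Approximate IE_2 values (kJ/mol): Cl 2298, Na 4562, Be 1757, B 2427.
So the second ionization energies run Be < Cl < B < Na.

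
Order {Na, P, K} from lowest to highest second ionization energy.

P < K < Na

Consider each +1 ion: Na⁺ is the bare [Ne] core; P⁺ still has 4 valence electrons; K⁺ is the bare [Ar] core.
Core electrons are held far more tightly than valence electrons, so K and Na top the IE_2 order.
Approximate IE_2 values (kJ/mol): Na 4562, P 1907, K 3052.
Hence IE_2: P < K < Na.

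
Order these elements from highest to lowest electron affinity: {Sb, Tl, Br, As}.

Adding an electron releases more energy for atoms nearer the top right (short of the noble gases).
Here both period and group differ, so the two effects have to be weighed against each other.
As > Tl: relative to Tl, both the across-period and down-group shifts push As's electron affinity up.
Sb > As: this pair runs against the simple trend — see the exception note.
Br > Sb: relative to Sb, both the across-period and down-group shifts push Br's electron affinity up.
Note the exception: Sb has a higher electron affinity than As, contrary to the simple trend — both are half-filled np³, but the pairing/repulsion penalty for the added electron shrinks as the p orbitals become larger and more diffuse down the group, and for Sb that outweighs the weaker nuclear attraction.
For reference (kJ/mol): As 78, Br 325, Sb 103, Tl 19.
So from highest to lowest: Br > Sb > As > Tl.

Br, Sb, As, Tl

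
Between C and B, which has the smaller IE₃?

B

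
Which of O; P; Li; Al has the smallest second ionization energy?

Al

After 1 electron has been removed, what remains? O⁺ still has 5 valence electrons; P⁺ still has 4 valence electrons; Li⁺ is the bare [He] core; Al⁺ still has 2 valence electrons.
Core electrons are held far more tightly than valence electrons, so Li tops the IE_2 order.
Valence configurations: O⁺ [He]2s²2p³, P⁺ [Ne]3s²3p², Al⁺ [Ne]3s².
Approximate IE_2 values (kJ/mol): O 3388, P 1907, Li 7298, Al 1817.
Hence IE_2: Al < P < O < Li.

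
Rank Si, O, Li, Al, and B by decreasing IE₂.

Li > O > B > Al > Si

IE_2 is the cost of taking one more electron from the +1 cation: Si⁺ still has 3 valence electrons; O⁺ still has 5 valence electrons; Li⁺ is the bare [He] core; Al⁺ still has 2 valence electrons; B⁺ still has 2 valence electrons.
Breaking into a closed-shell core is much more expensive than removing a leftover valence electron — Li has the largest IE_2 here.
Valence configurations: Si⁺ [Ne]3s²3p¹, O⁺ [He]2s²2p³, Al⁺ [Ne]3s², B⁺ [He]2s².
Si⁺ loses a lone 3p electron whereas Al⁺ must break into a filled 3s² pair, so IE_2(Al) > IE_2(Si) even though Si has the higher nuclear charge.
The numbers (kJ/mol): Si 1577, O 3388, Li 7298, Al 1817, B 2427.
So the second ionization energies run Si < Al < B < O < Li.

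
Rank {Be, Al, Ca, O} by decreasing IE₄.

IE_4 is the cost of taking one more electron from the +3 cation: Be³⁺ is already 1 electron into the core; Al³⁺ is the bare [Ne] core; Ca³⁺ is already 1 electron into the core; O³⁺ still has 3 valence electrons.
Usually core removal costs more than valence removal, but here the competition is close: a tightly held n=2 valence electron can cost more to remove than an n=3 core electron, so the actual values have to decide it.
Approximate IE_4 values (kJ/mol): Be 21007, Al 11577, Ca 6491, O 7469.
Hence IE_4: Ca < O < Al < Be.

Be, Al, O, Ca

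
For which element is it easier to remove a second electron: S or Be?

The second ionization energy removes an electron from the +1 ion. For each element: S⁺ still has 5 valence electrons; Be⁺ still has 1 valence electron.
All are still removing valence electrons, so compare the +1 ions as you would atoms: IE_2 generally rises across a period (higher Z_eff) and falls down a group (larger shell), subject to the usual subshell exceptions.
Valence configurations: S⁺ [Ne]3s²3p³, Be⁺ [He]2s¹.
Tabulated IE_2 (kJ/mol): S 2252, Be 1757.
Putting it together, IE_2: Be < S.

Be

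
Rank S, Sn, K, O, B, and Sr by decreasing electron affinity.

EA tends to increase across a period and decrease down a group, though the pattern is less regular than for IE or radius.
Neither a single period nor a single group — weigh both effects.
B > Sr: both effects reinforce here, so B is clearly the higher of the two.
K > B: this pair runs against the simple trend — see the exception note.
Sn > K: the two effects oppose for this pair; the across-period effect wins (107 vs 48 kJ/mol).
O > Sn: relative to Sn, both the across-period and down-group shifts push O's electron affinity up.
S > O: this pair runs against the simple trend — see the exception note.
Note the exception: K has a higher electron affinity than B, contrary to the simple trend — B's ns²np¹ configuration gives only a small electron affinity — the sparsely filled np subshell binds an added electron weakly.
Note the exception: S has a higher electron affinity than O, contrary to the simple trend — the compact 2p subshell of O repels the added electron more than S's larger 3p does.
Approximate values (kJ/mol): B 27, O 141, S 200, K 48, Sr 5, Sn 107.
So from highest to lowest: S > O > Sn > K > B > Sr.

S, O, Sn, K, B, Sr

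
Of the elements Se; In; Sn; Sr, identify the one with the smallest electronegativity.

Sr

Se is in period 4, group 16; Sr is in period 5, group 2; In is in period 5, group 13; Sn is in period 5, group 14.
Electronegativity increases across a period and decreases down a group, tracking effective nuclear charge and atomic size.
Here both period and group differ, so the two effects have to be weighed against each other.
In > Sr: In lies to the right of Sr in period 5, so the across-period effect alone puts In higher.
Sn > In: Sn lies to the right of In in period 5, so the across-period effect alone puts Sn higher.
Se > Sn: both effects reinforce here, so Se is clearly the higher of the two.
For reference (Pauling): Se 2.55, Sr 0.95, In 1.78, Sn 1.96.
The smallest electronegativity among these belongs to Sr.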